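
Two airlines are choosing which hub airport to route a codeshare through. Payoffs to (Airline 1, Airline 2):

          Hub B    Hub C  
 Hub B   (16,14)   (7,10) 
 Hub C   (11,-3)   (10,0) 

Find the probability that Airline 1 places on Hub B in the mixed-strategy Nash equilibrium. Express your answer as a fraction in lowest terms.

Airline 1's mix p on Hub B must make Airline 2 indifferent between Hub B and Hub C.
Airline 2's payoff from Hub B: 14p + (-3)(1−p). From Hub C: 10p + 0(1−p).
Set equal: 4p = 3(1−p) → p = 3/7.

3/7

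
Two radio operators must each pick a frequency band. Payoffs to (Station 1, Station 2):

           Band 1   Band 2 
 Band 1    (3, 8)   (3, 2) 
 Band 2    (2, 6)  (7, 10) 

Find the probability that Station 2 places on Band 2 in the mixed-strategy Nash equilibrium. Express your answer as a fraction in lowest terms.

Station 2's mix q on Band 1 must make Station 1 indifferent between Band 1 and Band 2.
Station 1's payoff from Band 1: 3q + 3(1−q). From Band 2: 2q + 7(1−q).
Set equal: 1q = 4(1−q) → q = 4/5.
Probability on Band 2 is 1 − 4/5 = 1/5.

1/5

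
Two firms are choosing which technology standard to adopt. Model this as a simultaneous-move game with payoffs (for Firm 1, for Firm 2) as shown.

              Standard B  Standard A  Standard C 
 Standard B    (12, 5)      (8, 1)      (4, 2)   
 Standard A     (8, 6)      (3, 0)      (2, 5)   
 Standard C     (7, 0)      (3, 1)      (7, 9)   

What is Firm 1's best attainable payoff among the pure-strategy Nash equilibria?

Both Standard B is a pure NE (Firm 1: 12 ≥ 8; Firm 2: 5 ≥ 2). Firm 1 gets 12.
Both Standard C is a pure NE (Firm 1: 7 ≥ 4; Firm 2: 9 ≥ 1). Firm 1 gets 7.
Every other cell has a profitable deviation for at least one player. Highest of {12, 7} is 12.

12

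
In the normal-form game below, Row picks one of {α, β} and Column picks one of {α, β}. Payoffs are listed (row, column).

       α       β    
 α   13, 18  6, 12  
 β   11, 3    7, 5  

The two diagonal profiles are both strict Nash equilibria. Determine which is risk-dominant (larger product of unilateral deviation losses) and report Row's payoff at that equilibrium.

At both α: Row loses 13 − 11 = 2 by deviating; Column loses 18 − 12 = 6. Product = 2·6 = 12.
At both β: Row loses 7 − 6 = 1 by deviating; Column loses 5 − 3 = 2. Product = 1·2 = 2.
12 > 2, so both α is risk-dominant. Row's payoff there is 13.

13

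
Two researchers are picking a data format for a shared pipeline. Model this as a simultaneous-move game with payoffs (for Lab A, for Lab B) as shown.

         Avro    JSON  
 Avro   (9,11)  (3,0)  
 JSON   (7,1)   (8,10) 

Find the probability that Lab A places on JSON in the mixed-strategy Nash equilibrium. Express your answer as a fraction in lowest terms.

11/20

Lab A's mix p on Avro must make Lab B indifferent between Avro and JSON.
Lab B's payoff from Avro: 11p + 1(1−p). From JSON: 0p + 10(1−p).
Set equal: 11p = 9(1−p) → p = 9/20.
Probability on JSON is 1 − 9/20 = 11/20.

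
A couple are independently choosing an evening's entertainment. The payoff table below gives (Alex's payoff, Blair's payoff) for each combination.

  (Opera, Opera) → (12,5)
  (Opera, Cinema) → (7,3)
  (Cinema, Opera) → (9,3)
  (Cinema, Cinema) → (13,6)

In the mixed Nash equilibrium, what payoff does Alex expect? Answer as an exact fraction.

Blair mixes with probability q on Opera, chosen so Alex is indifferent: 12q + 7(1−q) = 9q + 13(1−q) gives q = 2/3.
Alex's expected payoff (from either row, since indifferent) is 12·2/3 + 7·1/3 = 31/3.

31/3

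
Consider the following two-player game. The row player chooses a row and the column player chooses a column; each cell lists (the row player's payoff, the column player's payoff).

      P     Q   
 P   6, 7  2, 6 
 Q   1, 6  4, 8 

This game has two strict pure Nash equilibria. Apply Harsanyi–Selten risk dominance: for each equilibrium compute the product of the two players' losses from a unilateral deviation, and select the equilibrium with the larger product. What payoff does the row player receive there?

6

At both P: the row player loses 6 − 1 = 5 by deviating; the column player loses 7 − 6 = 1. Product = 5·1 = 5.
At both Q: the row player loses 4 − 2 = 2 by deviating; the column player loses 8 − 6 = 2. Product = 2·2 = 4.
5 > 4, so both P is risk-dominant. The row player's payoff there is 6.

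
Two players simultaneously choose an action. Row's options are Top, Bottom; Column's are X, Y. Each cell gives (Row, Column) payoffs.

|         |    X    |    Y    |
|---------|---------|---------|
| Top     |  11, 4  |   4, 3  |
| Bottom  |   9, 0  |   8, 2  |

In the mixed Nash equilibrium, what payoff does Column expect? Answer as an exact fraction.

Row mixes with probability p on Top, chosen so Column is indifferent: 4p + 0(1−p) = 3p + 2(1−p) gives p = 2/3.
Column's expected payoff is 4·2/3 + 0·1/3 = 8/3.

8/3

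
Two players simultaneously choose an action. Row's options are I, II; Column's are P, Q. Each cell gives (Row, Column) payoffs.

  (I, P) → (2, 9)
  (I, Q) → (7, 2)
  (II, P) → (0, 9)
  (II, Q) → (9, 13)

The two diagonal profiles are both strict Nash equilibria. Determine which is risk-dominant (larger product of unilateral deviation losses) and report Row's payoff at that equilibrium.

At (I, P): Row loses 2 − 0 = 2 by deviating; Column loses 9 − 2 = 7. Product = 2·7 = 14.
At (II, Q): Row loses 9 − 7 = 2 by deviating; Column loses 13 − 9 = 4. Product = 2·4 = 8.
14 > 8, so (I, P) is risk-dominant. Row's payoff there is 2.

2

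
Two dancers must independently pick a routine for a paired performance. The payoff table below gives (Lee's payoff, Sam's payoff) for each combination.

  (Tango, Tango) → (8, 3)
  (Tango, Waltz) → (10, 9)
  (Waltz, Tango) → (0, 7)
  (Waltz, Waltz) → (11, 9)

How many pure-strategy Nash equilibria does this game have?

Both Waltz: Lee gets 11 (best alternative 10); Sam gets 9 (best alternative 7). Neither deviates — NE.
Both Tango is not a NE: Sam would switch to Waltz (9 > 3).
No other cell survives both best-response checks, so there is 1 pure NE.

1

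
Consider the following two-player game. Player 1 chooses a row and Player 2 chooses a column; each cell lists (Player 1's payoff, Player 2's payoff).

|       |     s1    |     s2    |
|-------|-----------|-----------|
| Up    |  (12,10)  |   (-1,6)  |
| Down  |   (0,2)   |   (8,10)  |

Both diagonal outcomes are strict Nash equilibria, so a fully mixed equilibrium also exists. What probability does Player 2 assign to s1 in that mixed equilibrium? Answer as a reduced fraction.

3/7

Player 2's mix q on s1 must make Player 1 indifferent between Up and Down.
Player 1's payoff from Up: 12q + (-1)(1−q). From Down: 0q + 8(1−q).
Set equal: 12q = 9(1−q) → q = 9/21 = 3/7.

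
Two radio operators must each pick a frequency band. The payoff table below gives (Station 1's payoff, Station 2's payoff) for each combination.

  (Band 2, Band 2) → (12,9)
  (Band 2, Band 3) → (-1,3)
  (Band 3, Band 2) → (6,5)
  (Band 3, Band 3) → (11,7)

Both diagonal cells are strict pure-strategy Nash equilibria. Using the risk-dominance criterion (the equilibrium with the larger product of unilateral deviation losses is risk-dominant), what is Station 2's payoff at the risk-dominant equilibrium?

9

At both Band 2: Station 1 loses 12 − 6 = 6 by deviating; Station 2 loses 9 − 3 = 6. Product = 6·6 = 36.
At both Band 3: Station 1 loses 11 − (-1) = 12 by deviating; Station 2 loses 7 − 5 = 2. Product = 12·2 = 24.
36 > 24, so both Band 2 is risk-dominant. Station 2's payoff there is 9.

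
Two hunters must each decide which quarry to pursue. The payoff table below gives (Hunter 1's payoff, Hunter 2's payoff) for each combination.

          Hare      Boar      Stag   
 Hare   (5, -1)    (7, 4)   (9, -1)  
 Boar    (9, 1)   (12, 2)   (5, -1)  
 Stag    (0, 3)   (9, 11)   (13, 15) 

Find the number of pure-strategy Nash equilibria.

2

Both Boar: Hunter 1 gets 12 (best alternative 9); Hunter 2 gets 2 (best alternative 1). Neither deviates — NE.
Both Stag: Hunter 1 gets 13 (best alternative 9); Hunter 2 gets 15 (best alternative 11). Neither deviates — NE.
Both Hare is not a NE: Hunter 1 would switch to Boar (9 > 5).
No other cell survives both best-response checks, so there are 2 pure NE.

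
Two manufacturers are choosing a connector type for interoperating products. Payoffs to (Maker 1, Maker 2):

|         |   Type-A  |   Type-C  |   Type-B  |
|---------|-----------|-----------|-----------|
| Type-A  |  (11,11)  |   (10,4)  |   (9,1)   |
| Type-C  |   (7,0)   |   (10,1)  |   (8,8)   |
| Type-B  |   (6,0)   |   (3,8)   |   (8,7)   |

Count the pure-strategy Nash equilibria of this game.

Both Type-A: Maker 1 gets 11 (best alternative 7); Maker 2 gets 11 (best alternative 4). Neither deviates — NE.
Both Type-C is not a NE: Maker 2 would switch to Type-B (8 > 1).
No other cell survives both best-response checks, so there is 1 pure NE.

1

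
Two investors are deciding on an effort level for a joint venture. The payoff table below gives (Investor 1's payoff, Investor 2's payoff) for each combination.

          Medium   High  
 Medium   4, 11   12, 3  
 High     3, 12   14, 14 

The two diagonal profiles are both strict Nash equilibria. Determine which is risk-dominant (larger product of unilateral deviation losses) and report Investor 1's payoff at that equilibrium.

4

At both Medium: Investor 1 loses 4 − 3 = 1 by deviating; Investor 2 loses 11 − 3 = 8. Product = 1·8 = 8.
At both High: Investor 1 loses 14 − 12 = 2 by deviating; Investor 2 loses 14 − 12 = 2. Product = 2·2 = 4.
8 > 4, so both Medium is risk-dominant. Investor 1's payoff there is 4.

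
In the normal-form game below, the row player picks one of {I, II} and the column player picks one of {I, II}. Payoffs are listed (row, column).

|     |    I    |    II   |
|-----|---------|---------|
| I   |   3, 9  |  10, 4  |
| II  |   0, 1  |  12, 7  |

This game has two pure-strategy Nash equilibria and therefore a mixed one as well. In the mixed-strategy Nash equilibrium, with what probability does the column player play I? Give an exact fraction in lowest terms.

The column player's mix q on I must make the row player indifferent between I and II.
The row player's payoff from I: 3q + 10(1−q). From II: 0q + 12(1−q).
Set equal: 3q = 2(1−q) → q = 2/5.

2/5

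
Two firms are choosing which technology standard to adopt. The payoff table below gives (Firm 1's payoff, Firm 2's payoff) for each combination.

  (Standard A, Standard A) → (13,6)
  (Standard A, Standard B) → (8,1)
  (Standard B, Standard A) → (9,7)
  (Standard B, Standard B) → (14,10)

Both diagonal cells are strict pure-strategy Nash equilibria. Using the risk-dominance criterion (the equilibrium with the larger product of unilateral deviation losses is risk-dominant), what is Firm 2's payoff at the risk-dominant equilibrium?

6

At both Standard A: Firm 1 loses 13 − 9 = 4 by deviating; Firm 2 loses 6 − 1 = 5. Product = 4·5 = 20.
At both Standard B: Firm 1 loses 14 − 8 = 6 by deviating; Firm 2 loses 10 − 7 = 3. Product = 6·3 = 18.
20 > 18, so both Standard A is risk-dominant. Firm 2's payoff there is 6.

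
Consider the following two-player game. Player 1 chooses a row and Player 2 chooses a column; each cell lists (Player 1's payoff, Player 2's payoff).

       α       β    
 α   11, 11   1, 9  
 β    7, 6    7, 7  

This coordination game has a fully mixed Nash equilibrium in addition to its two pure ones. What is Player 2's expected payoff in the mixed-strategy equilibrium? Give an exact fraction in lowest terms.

23/3

Player 1 mixes with probability p on α, chosen so Player 2 is indifferent: 11p + 6(1−p) = 9p + 7(1−p) gives p = 1/3.
Player 2's expected payoff is 11·1/3 + 6·2/3 = 23/3.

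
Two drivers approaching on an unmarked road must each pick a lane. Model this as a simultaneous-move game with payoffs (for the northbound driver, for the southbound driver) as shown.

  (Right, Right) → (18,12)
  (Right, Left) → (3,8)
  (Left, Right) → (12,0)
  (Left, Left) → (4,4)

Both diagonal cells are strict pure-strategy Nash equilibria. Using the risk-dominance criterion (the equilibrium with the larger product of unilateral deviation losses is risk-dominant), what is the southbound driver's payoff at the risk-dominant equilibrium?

12

At both Right: the northbound driver loses 18 − 12 = 6 by deviating; the southbound driver loses 12 − 8 = 4. Product = 6·4 = 24.
At both Left: the northbound driver loses 4 − 3 = 1 by deviating; the southbound driver loses 4 − 0 = 4. Product = 1·4 = 4.
24 > 4, so both Right is risk-dominant. The southbound driver's payoff there is 12.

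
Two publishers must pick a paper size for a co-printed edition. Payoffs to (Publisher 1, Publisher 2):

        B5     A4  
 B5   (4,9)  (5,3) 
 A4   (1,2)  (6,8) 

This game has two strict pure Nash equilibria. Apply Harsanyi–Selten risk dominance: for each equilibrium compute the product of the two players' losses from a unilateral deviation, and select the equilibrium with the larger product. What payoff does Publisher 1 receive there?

At both B5: Publisher 1 loses 4 − 1 = 3 by deviating; Publisher 2 loses 9 − 3 = 6. Product = 3·6 = 18.
At both A4: Publisher 1 loses 6 − 5 = 1 by deviating; Publisher 2 loses 8 − 2 = 6. Product = 1·6 = 6.
18 > 6, so both B5 is risk-dominant. Publisher 1's payoff there is 4.

4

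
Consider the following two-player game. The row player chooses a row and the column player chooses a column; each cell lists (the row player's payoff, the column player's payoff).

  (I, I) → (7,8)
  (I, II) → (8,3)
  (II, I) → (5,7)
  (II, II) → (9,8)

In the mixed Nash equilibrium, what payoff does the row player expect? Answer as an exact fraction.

23/3

The column player mixes with probability q on I, chosen so the row player is indifferent: 7q + 8(1−q) = 5q + 9(1−q) gives q = 1/3.
The row player's expected payoff (from either row, since indifferent) is 7·1/3 + 8·2/3 = 23/3.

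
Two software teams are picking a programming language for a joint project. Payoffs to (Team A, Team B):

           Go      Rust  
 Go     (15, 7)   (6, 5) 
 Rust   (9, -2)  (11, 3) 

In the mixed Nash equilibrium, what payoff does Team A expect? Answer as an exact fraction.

Team B mixes with probability q on Go, chosen so Team A is indifferent: 15q + 6(1−q) = 9q + 11(1−q) gives q = 5/11.
Team A's expected payoff (from either row, since indifferent) is 15·5/11 + 6·6/11 = 111/11.

111/11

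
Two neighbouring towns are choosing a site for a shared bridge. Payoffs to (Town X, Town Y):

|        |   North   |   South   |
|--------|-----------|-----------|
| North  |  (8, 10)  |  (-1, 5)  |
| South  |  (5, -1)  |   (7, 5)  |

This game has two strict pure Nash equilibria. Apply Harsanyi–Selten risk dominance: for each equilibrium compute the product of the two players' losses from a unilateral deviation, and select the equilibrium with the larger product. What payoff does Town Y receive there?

At both North: Town X loses 8 − 5 = 3 by deviating; Town Y loses 10 − 5 = 5. Product = 3·5 = 15.
At both South: Town X loses 7 − (-1) = 8 by deviating; Town Y loses 5 − (-1) = 6. Product = 8·6 = 48.
48 > 15, so both South is risk-dominant. Town Y's payoff there is 5.

5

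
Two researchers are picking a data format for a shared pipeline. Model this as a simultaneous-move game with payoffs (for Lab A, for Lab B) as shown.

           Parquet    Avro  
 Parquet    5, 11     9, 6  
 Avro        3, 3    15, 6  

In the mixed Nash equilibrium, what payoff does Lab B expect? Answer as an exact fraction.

6

Lab A mixes with probability p on Parquet, chosen so Lab B is indifferent: 11p + 3(1−p) = 6p + 6(1−p) gives p = 3/8.
Lab B's expected payoff is 11·3/8 + 3·5/8 = 6.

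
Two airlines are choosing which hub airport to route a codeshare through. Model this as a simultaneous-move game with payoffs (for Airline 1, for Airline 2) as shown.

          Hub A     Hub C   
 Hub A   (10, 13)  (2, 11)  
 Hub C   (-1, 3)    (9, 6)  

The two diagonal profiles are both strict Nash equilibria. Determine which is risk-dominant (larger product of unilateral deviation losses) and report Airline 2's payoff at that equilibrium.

13

At both Hub A: Airline 1 loses 10 − (-1) = 11 by deviating; Airline 2 loses 13 − 11 = 2. Product = 11·2 = 22.
At both Hub C: Airline 1 loses 9 − 2 = 7 by deviating; Airline 2 loses 6 − 3 = 3. Product = 7·3 = 21.
22 > 21, so both Hub A is risk-dominant. Airline 2's payoff there is 13.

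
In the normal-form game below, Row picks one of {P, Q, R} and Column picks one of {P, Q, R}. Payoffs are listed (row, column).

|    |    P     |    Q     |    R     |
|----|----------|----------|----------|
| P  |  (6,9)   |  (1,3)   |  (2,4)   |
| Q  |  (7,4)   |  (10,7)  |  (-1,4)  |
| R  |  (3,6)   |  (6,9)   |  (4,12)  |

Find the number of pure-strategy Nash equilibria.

Both Q: Row gets 10 (best alternative 6); Column gets 7 (best alternative 4). Neither deviates — NE.
Both R: Row gets 4 (best alternative 2); Column gets 12 (best alternative 9). Neither deviates — NE.
Both P is not a NE: Row would switch to Q (7 > 6).
No other cell survives both best-response checks, so there are 2 pure NE.

2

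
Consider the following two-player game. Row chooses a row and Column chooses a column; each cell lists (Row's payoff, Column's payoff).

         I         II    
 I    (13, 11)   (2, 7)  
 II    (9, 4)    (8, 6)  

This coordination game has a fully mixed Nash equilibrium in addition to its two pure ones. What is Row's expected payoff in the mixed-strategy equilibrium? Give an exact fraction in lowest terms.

Column mixes with probability q on I, chosen so Row is indifferent: 13q + 2(1−q) = 9q + 8(1−q) gives q = 3/5.
Row's expected payoff (from either row, since indifferent) is 13·3/5 + 2·2/5 = 43/5.

43/5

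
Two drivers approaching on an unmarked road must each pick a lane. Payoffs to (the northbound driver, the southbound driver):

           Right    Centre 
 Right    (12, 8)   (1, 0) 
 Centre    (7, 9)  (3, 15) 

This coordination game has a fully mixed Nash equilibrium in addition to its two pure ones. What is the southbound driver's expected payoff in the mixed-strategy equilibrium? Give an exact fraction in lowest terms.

The northbound driver mixes with probability p on Right, chosen so the southbound driver is indifferent: 8p + 9(1−p) = 0p + 15(1−p) gives p = 3/7.
The southbound driver's expected payoff is 8·3/7 + 9·4/7 = 60/7.

60/7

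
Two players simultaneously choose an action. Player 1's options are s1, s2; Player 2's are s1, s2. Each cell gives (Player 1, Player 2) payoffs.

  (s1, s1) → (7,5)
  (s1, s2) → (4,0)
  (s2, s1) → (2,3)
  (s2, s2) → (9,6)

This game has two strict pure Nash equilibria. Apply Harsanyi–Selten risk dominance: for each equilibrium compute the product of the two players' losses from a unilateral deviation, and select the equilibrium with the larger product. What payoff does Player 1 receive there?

At both s1: Player 1 loses 7 − 2 = 5 by deviating; Player 2 loses 5 − 0 = 5. Product = 5·5 = 25.
At both s2: Player 1 loses 9 − 4 = 5 by deviating; Player 2 loses 6 − 3 = 3. Product = 5·3 = 15.
25 > 15, so both s1 is risk-dominant. Player 1's payoff there is 7.

7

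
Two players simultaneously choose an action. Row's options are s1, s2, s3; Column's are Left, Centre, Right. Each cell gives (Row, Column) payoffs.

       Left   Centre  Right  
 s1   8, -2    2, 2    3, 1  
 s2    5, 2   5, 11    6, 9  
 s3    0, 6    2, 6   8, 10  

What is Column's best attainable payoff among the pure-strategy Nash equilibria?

11

(s2, Centre) is a pure NE (Row: 5 ≥ 2; Column: 11 ≥ 9). Column gets 11.
(s3, Right) is a pure NE (Row: 8 ≥ 6; Column: 10 ≥ 6). Column gets 10.
Every other cell has a profitable deviation for at least one player. Highest of {11, 10} is 11.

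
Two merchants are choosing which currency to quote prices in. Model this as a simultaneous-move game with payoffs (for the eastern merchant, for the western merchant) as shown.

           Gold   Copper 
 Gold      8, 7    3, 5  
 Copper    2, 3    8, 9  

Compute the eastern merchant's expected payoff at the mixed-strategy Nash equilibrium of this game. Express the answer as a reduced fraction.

58/11

The western merchant mixes with probability q on Gold, chosen so the eastern merchant is indifferent: 8q + 3(1−q) = 2q + 8(1−q) gives q = 5/11.
The eastern merchant's expected payoff (from either row, since indifferent) is 8·5/11 + 3·6/11 = 58/11.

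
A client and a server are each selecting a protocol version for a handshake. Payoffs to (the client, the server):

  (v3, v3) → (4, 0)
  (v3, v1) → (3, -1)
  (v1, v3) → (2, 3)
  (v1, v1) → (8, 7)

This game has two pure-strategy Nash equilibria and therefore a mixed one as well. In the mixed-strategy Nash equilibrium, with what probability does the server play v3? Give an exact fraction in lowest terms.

5/7

The server's mix q on v3 must make the client indifferent between v3 and v1.
The client's payoff from v3: 4q + 3(1−q). From v1: 2q + 8(1−q).
Set equal: 2q = 5(1−q) → q = 5/7.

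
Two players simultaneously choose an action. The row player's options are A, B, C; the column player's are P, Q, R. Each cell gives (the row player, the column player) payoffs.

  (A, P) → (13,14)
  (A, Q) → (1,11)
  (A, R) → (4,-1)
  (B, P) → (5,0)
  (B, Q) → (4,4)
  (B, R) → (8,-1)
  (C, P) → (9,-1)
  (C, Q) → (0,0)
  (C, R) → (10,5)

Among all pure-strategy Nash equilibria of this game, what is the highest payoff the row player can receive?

13

(A, P) is a pure NE (the row player: 13 ≥ 9; the column player: 14 ≥ 11). The row player gets 13.
(B, Q) is a pure NE (the row player: 4 ≥ 1; the column player: 4 ≥ 0). The row player gets 4.
(C, R) is a pure NE (the row player: 10 ≥ 8; the column player: 5 ≥ 0). The row player gets 10.
Every other cell has a profitable deviation for at least one player. Highest of {13, 4, 10} is 13.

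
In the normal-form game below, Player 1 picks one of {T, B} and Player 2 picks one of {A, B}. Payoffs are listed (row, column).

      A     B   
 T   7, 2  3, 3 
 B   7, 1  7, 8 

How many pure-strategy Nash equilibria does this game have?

1

(B, B): Player 1 gets 7 (best alternative 3); Player 2 gets 8 (best alternative 1). Neither deviates — NE.
(T, A) is not a NE: Player 2 would switch to B (3 > 2).
No other cell survives both best-response checks, so there is 1 pure NE.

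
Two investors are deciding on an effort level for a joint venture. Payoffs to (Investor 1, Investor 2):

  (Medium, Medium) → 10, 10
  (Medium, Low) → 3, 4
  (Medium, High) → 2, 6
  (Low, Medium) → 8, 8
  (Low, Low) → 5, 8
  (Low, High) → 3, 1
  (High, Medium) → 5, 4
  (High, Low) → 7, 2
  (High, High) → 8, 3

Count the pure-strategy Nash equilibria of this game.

1

Both Medium: Investor 1 gets 10 (best alternative 8); Investor 2 gets 10 (best alternative 6). Neither deviates — NE.
Both High is not a NE: Investor 2 would switch to Medium (4 > 3).
No other cell survives both best-response checks, so there is 1 pure NE.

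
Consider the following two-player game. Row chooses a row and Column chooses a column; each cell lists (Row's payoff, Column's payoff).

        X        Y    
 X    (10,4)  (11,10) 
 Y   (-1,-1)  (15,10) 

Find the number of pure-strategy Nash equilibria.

Both Y: Row gets 15 (best alternative 11); Column gets 10 (best alternative -1). Neither deviates — NE.
Both X is not a NE: Column would switch to Y (10 > 4).
No other cell survives both best-response checks, so there is 1 pure NE.

1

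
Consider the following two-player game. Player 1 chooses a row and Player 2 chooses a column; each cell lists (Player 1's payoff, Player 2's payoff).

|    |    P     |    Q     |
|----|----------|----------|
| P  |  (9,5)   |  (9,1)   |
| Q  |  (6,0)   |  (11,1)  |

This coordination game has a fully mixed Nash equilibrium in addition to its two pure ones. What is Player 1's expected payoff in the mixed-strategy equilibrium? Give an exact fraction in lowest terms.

Player 2 mixes with probability q on P, chosen so Player 1 is indifferent: 9q + 9(1−q) = 6q + 11(1−q) gives q = 2/5.
Player 1's expected payoff (from either row, since indifferent) is 9·2/5 + 9·3/5 = 9.

9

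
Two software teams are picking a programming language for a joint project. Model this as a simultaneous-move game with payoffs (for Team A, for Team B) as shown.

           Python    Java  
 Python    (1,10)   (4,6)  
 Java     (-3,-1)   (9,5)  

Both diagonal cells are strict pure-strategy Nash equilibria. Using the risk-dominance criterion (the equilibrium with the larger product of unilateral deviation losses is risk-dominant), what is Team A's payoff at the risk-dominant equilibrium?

9

At both Python: Team A loses 1 − (-3) = 4 by deviating; Team B loses 10 − 6 = 4. Product = 4·4 = 16.
At both Java: Team A loses 9 − 4 = 5 by deviating; Team B loses 5 − (-1) = 6. Product = 5·6 = 30.
30 > 16, so both Java is risk-dominant. Team A's payoff there is 9.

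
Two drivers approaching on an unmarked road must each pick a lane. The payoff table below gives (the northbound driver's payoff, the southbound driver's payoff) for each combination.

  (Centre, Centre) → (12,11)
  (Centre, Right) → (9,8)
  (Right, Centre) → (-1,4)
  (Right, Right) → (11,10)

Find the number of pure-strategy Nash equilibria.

2

Both Centre: the northbound driver gets 12 (best alternative -1); the southbound driver gets 11 (best alternative 8). Neither deviates — NE.
Both Right: the northbound driver gets 11 (best alternative 9); the southbound driver gets 10 (best alternative 4). Neither deviates — NE.
(Right, Centre) is not a NE: the northbound driver would switch to Centre (12 > -1).
No other cell survives both best-response checks, so there are 2 pure NE.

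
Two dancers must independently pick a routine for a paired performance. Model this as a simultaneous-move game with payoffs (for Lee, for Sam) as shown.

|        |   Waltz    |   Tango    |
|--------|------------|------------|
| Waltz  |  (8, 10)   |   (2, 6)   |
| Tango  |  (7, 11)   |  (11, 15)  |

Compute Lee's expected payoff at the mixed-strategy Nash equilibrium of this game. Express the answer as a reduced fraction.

37/5

Sam mixes with probability q on Waltz, chosen so Lee is indifferent: 8q + 2(1−q) = 7q + 11(1−q) gives q = 9/10.
Lee's expected payoff (from either row, since indifferent) is 8·9/10 + 2·1/10 = 37/5.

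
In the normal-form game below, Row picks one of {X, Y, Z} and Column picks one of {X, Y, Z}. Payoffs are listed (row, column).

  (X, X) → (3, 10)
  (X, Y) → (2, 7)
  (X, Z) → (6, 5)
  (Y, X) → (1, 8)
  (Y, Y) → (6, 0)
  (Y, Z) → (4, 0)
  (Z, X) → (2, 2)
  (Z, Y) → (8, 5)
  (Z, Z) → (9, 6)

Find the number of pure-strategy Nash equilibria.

2

Both X: Row gets 3 (best alternative 2); Column gets 10 (best alternative 7). Neither deviates — NE.
Both Z: Row gets 9 (best alternative 6); Column gets 6 (best alternative 5). Neither deviates — NE.
Both Y is not a NE: Row would switch to Z (8 > 6).
No other cell survives both best-response checks, so there are 2 pure NE.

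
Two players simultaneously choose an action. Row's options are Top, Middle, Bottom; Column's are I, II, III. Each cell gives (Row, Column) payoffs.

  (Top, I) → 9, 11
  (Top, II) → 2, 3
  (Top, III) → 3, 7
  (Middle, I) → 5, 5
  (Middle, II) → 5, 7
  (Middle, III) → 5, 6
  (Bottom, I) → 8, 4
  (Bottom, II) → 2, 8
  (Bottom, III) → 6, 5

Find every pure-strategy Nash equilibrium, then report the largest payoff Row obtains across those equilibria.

(Top, I) is a pure NE (Row: 9 ≥ 8; Column: 11 ≥ 7). Row gets 9.
(Middle, II) is a pure NE (Row: 5 ≥ 2; Column: 7 ≥ 6). Row gets 5.
Every other cell has a profitable deviation for at least one player. Highest of {9, 5} is 9.

9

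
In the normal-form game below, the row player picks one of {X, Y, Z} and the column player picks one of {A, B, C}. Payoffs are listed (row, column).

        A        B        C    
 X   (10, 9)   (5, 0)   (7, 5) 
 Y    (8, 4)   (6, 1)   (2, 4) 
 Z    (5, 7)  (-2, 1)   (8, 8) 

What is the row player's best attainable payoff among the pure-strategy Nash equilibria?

(X, A) is a pure NE (the row player: 10 ≥ 8; the column player: 9 ≥ 5). The row player gets 10.
(Z, C) is a pure NE (the row player: 8 ≥ 7; the column player: 8 ≥ 7). The row player gets 8.
Every other cell has a profitable deviation for at least one player. Highest of {10, 8} is 10.

10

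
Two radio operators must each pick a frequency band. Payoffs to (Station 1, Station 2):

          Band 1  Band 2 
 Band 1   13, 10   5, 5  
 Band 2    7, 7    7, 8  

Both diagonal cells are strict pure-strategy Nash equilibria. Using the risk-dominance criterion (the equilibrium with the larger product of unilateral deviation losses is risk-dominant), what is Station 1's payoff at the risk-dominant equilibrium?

At both Band 1: Station 1 loses 13 − 7 = 6 by deviating; Station 2 loses 10 − 5 = 5. Product = 6·5 = 30.
At both Band 2: Station 1 loses 7 − 5 = 2 by deviating; Station 2 loses 8 − 7 = 1. Product = 2·1 = 2.
30 > 2, so both Band 1 is risk-dominant. Station 1's payoff there is 13.

13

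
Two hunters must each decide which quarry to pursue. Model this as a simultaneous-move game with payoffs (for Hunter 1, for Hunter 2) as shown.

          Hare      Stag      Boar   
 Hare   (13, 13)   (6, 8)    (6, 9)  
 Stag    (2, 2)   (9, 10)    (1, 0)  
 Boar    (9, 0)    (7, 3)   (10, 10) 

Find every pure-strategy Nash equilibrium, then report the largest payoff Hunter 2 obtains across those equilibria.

Both Hare is a pure NE (Hunter 1: 13 ≥ 9; Hunter 2: 13 ≥ 9). Hunter 2 gets 13.
Both Stag is a pure NE (Hunter 1: 9 ≥ 7; Hunter 2: 10 ≥ 2). Hunter 2 gets 10.
Both Boar is a pure NE (Hunter 1: 10 ≥ 6; Hunter 2: 10 ≥ 3). Hunter 2 gets 10.
Every other cell has a profitable deviation for at least one player. Highest of {13, 10, 10} is 13.

13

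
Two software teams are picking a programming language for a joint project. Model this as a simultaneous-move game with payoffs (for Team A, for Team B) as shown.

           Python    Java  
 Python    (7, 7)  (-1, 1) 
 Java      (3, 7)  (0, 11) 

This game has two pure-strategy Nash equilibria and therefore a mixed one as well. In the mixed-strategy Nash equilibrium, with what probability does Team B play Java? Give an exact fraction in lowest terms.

Team B's mix q on Python must make Team A indifferent between Python and Java.
Team A's payoff from Python: 7q + (-1)(1−q). From Java: 3q + 0(1−q).
Set equal: 4q = 1(1−q) → q = 1/5.
Probability on Java is 1 − 1/5 = 4/5.

4/5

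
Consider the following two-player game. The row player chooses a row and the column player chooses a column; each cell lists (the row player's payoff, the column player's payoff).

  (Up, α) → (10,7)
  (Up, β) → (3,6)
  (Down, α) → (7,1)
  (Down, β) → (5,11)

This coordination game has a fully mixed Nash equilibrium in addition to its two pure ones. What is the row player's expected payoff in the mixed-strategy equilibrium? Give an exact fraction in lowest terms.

29/5

The column player mixes with probability q on α, chosen so the row player is indifferent: 10q + 3(1−q) = 7q + 5(1−q) gives q = 2/5.
The row player's expected payoff (from either row, since indifferent) is 10·2/5 + 3·3/5 = 29/5.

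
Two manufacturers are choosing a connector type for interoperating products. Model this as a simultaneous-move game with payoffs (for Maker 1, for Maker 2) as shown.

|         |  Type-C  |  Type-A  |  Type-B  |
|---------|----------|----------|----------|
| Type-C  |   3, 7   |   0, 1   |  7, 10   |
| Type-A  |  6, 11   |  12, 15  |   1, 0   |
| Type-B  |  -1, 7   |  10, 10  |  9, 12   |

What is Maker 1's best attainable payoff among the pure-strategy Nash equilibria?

Both Type-A is a pure NE (Maker 1: 12 ≥ 10; Maker 2: 15 ≥ 11). Maker 1 gets 12.
Both Type-B is a pure NE (Maker 1: 9 ≥ 7; Maker 2: 12 ≥ 10). Maker 1 gets 9.
Every other cell has a profitable deviation for at least one player. Highest of {12, 9} is 12.

12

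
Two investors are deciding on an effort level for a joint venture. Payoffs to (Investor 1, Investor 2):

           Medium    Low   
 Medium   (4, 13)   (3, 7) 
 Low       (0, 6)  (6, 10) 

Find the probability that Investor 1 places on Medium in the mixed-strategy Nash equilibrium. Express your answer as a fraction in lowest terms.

2/5

Investor 1's mix p on Medium must make Investor 2 indifferent between Medium and Low.
Investor 2's payoff from Medium: 13p + 6(1−p). From Low: 7p + 10(1−p).
Set equal: 6p = 4(1−p) → p = 4/10 = 2/5.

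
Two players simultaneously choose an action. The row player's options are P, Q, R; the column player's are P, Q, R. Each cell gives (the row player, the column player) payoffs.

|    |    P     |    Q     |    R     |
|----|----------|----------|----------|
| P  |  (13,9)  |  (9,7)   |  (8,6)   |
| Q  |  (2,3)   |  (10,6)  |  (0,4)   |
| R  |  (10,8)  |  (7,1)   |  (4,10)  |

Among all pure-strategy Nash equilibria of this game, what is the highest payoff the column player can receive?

Both P is a pure NE (the row player: 13 ≥ 10; the column player: 9 ≥ 7). The column player gets 9.
Both Q is a pure NE (the row player: 10 ≥ 9; the column player: 6 ≥ 4). The column player gets 6.
Every other cell has a profitable deviation for at least one player. Highest of {9, 6} is 9.

9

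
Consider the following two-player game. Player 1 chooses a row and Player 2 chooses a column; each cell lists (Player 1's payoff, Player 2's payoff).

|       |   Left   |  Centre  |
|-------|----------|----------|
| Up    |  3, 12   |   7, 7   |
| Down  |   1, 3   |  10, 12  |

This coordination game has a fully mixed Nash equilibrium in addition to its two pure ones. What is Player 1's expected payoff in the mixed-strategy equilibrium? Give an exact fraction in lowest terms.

Player 2 mixes with probability q on Left, chosen so Player 1 is indifferent: 3q + 7(1−q) = 1q + 10(1−q) gives q = 3/5.
Player 1's expected payoff (from either row, since indifferent) is 3·3/5 + 7·2/5 = 23/5.

23/5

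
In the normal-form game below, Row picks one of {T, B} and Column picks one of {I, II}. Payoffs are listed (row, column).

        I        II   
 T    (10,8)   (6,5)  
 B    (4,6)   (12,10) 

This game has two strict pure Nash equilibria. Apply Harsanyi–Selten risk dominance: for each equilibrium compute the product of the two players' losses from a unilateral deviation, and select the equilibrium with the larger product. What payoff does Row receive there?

At (T, I): Row loses 10 − 4 = 6 by deviating; Column loses 8 − 5 = 3. Product = 6·3 = 18.
At (B, II): Row loses 12 − 6 = 6 by deviating; Column loses 10 − 6 = 4. Product = 6·4 = 24.
24 > 18, so (B, II) is risk-dominant. Row's payoff there is 12.

12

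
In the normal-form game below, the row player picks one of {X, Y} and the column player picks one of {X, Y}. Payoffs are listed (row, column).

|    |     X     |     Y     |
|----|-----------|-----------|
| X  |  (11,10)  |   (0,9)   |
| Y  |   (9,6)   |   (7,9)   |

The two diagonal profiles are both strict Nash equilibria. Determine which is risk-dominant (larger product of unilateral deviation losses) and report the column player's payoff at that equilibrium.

9

At both X: the row player loses 11 − 9 = 2 by deviating; the column player loses 10 − 9 = 1. Product = 2·1 = 2.
At both Y: the row player loses 7 − 0 = 7 by deviating; the column player loses 9 − 6 = 3. Product = 7·3 = 21.
21 > 2, so both Y is risk-dominant. The column player's payoff there is 9.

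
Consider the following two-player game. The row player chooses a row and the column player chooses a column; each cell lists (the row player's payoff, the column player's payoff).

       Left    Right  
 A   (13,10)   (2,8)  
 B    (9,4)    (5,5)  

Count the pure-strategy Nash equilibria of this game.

2

(A, Left): the row player gets 13 (best alternative 9); the column player gets 10 (best alternative 8). Neither deviates — NE.
(B, Right): the row player gets 5 (best alternative 2); the column player gets 5 (best alternative 4). Neither deviates — NE.
(B, Left) is not a NE: the row player would switch to A (13 > 9).
No other cell survives both best-response checks, so there are 2 pure NE.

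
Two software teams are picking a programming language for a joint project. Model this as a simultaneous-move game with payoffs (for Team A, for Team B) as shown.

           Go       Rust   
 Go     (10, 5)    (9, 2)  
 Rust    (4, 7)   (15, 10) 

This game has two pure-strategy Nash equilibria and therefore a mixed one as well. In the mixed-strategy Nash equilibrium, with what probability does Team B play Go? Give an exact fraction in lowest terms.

1/2

Team B's mix q on Go must make Team A indifferent between Go and Rust.
Team A's payoff from Go: 10q + 9(1−q). From Rust: 4q + 15(1−q).
Set equal: 6q = 6(1−q) → q = 6/12 = 1/2.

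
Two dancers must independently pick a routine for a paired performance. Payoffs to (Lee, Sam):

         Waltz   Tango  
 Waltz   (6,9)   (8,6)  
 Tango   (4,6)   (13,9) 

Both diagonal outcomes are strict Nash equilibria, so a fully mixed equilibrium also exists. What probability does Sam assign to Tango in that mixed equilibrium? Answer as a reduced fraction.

Sam's mix q on Waltz must make Lee indifferent between Waltz and Tango.
Lee's payoff from Waltz: 6q + 8(1−q). From Tango: 4q + 13(1−q).
Set equal: 2q = 5(1−q) → q = 5/7.
Probability on Tango is 1 − 5/7 = 2/7.

2/7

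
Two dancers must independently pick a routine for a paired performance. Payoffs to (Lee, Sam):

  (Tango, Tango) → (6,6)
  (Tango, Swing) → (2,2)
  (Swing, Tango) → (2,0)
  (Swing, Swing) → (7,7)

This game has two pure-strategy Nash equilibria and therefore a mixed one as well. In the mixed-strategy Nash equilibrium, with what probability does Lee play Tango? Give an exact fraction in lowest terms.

7/11

Lee's mix p on Tango must make Sam indifferent between Tango and Swing.
Sam's payoff from Tango: 6p + 0(1−p). From Swing: 2p + 7(1−p).
Set equal: 4p = 7(1−p) → p = 7/11.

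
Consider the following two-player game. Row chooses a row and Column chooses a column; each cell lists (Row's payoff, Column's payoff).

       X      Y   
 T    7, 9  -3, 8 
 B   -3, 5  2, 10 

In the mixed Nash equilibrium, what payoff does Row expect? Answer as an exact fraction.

1/3

Column mixes with probability q on X, chosen so Row is indifferent: 7q + (-3)(1−q) = (-3)q + 2(1−q) gives q = 1/3.
Row's expected payoff (from either row, since indifferent) is 7·1/3 + (-3)·2/3 = 1/3.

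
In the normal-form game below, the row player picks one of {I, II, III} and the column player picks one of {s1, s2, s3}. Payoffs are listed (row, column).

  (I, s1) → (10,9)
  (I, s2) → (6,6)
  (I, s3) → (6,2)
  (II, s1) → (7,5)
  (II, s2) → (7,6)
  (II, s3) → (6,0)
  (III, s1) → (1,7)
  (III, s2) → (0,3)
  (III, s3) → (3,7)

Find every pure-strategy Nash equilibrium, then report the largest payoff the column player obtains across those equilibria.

(I, s1) is a pure NE (the row player: 10 ≥ 7; the column player: 9 ≥ 6). The column player gets 9.
(II, s2) is a pure NE (the row player: 7 ≥ 6; the column player: 6 ≥ 5). The column player gets 6.
Every other cell has a profitable deviation for at least one player. Highest of {9, 6} is 9.

9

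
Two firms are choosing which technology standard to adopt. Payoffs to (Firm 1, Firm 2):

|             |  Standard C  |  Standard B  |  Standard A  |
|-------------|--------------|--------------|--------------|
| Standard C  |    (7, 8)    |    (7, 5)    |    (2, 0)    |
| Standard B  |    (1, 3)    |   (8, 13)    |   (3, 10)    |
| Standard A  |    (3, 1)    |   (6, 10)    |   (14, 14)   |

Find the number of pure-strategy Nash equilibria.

Both Standard C: Firm 1 gets 7 (best alternative 3); Firm 2 gets 8 (best alternative 5). Neither deviates — NE.
Both Standard B: Firm 1 gets 8 (best alternative 7); Firm 2 gets 13 (best alternative 10). Neither deviates — NE.
Both Standard A: Firm 1 gets 14 (best alternative 3); Firm 2 gets 14 (best alternative 10). Neither deviates — NE.
(Standard B, Standard A) is not a NE: Firm 1 would switch to Standard A (14 > 3).
No other cell survives both best-response checks, so there are 3 pure NE.

3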